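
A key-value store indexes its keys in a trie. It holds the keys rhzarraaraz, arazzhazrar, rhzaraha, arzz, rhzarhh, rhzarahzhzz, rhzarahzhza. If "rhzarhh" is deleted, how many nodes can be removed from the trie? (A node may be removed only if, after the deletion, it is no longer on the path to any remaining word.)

After clearing the end-marker at "rhzarhh", prune upward until reaching a node still needed by another word.
The suffix "hh" (2 nodes) is used only by "rhzarhh"; the node for "rhzar" still has the child "r", so pruning stops there.
Nodes removed: 2

2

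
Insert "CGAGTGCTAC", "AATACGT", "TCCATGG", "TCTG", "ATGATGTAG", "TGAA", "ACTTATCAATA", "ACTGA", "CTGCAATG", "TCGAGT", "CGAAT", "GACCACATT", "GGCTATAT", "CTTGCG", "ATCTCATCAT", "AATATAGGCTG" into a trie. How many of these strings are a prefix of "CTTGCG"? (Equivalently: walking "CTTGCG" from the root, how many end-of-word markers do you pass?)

Check each prefix of "CTTGCG" against the stored set — each match is an end-marker on the path.
Prefixes of the query that are stored words: "CTTGCG"
Count: 1

1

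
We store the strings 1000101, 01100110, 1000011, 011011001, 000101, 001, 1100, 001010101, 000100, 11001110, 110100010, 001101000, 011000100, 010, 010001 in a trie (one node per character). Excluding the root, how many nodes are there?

For each word, the new-node count is its length minus the longest prefix already in the trie:
  "1000101" → 7 new (1, 0, 0, 0, 1, 0, 1)
  "01100110" → 8 new (0, 1, 1, 0, 0, 1, 1, 0)
  "1000011" → prefix "1000" already present; 3 new (0, 1, 1)
  "011011001" → prefix "0110" already present; 5 new (1, 1, 0, 0, 1)
  "000101" → prefix "0" already present; 5 new (0, 0, 1, 0, 1)
  "001" → prefix "00" already present; 1 new (1)
  "1100" → prefix "1" already present; 3 new (1, 0, 0)
  "001010101" → prefix "001" already present; 6 new (0, 1, 0, 1, 0, 1)
  "000100" → prefix "00010" already present; 1 new (0)
  "11001110" → prefix "1100" already present; 4 new (1, 1, 1, 0)
  "110100010" → prefix "110" already present; 6 new (1, 0, 0, 0, 1, 0)
  "001101000" → prefix "001" already present; 6 new (1, 0, 1, 0, 0, 0)
  "011000100" → prefix "01100" already present; 4 new (0, 1, 0, 0)
  "010" → prefix "01" already present; 1 new (0)
  "010001" → prefix "010" already present; 3 new (0, 0, 1)
Total nodes = 7 + 8 + 3 + 5 + 5 + 1 + 3 + 6 + 1 + 4 + 6 + 6 + 4 + 1 + 3 = 63

63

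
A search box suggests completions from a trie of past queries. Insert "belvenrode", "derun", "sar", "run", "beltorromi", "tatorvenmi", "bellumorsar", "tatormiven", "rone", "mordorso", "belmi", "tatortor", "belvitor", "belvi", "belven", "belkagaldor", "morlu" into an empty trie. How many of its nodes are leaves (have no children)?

15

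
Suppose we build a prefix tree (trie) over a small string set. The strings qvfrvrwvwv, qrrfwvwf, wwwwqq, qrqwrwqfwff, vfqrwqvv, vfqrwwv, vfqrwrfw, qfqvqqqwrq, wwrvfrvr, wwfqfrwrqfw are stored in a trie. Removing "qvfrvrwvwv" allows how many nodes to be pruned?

9

After clearing the end-marker at "qvfrvrwvwv", prune upward until reaching a node still needed by another word.
The suffix "vfrvrwvwv" (9 nodes) is used only by "qvfrvrwvwv"; the node for "q" still has the child "r", so pruning stops there.
Nodes removed: 9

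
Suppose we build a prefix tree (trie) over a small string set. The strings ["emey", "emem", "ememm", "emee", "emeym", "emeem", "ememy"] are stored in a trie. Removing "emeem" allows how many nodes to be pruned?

1

A node on "emeem"'s path can go only if nothing else ends at it or branches off below it.
The suffix "m" (1 node) is used only by "emeem"; "emee" is itself a stored word, so pruning stops there.
Nodes removed: 1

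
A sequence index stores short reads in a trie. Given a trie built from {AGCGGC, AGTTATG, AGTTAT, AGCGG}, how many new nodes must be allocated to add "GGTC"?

4

No existing word starts with "G", so every character of "GGTC" needs a new node.
4 − 0 = 4 new nodes.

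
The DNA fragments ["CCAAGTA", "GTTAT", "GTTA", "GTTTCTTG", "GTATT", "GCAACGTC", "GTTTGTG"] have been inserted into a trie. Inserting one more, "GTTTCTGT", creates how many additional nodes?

The longest prefix of "GTTTCTGT" already in the trie is "GTTTCT" (length 6).
New nodes needed: |"GTTTCTGT"| − 6 = 8 − 6 = 2.

2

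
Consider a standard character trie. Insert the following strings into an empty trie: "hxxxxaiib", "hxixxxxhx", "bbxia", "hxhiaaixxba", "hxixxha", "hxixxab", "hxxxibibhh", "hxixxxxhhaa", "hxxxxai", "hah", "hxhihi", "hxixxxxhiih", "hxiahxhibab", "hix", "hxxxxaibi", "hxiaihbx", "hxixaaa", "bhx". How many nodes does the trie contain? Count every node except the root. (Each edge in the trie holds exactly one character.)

71

Insert word by word; a character creates a node only if that edge doesn't already exist:
  "hxxxxaiib" → 9 new (h, x, x, x, x, a, i, i, b)
  "hxixxxxhx" → prefix "hx" already present; 7 new (i, x, x, x, x, h, x)
  "bbxia" → 5 new (b, b, x, i, a)
  "hxhiaaixxba" → prefix "hx" already present; 9 new (h, i, a, a, i, x, x, b, a)
  "hxixxha" → prefix "hxixx" already present; 2 new (h, a)
  "hxixxab" → prefix "hxixx" already present; 2 new (a, b)
  "hxxxibibhh" → prefix "hxxx" already present; 6 new (i, b, i, b, h, h)
  "hxixxxxhhaa" → prefix "hxixxxxh" already present; 3 new (h, a, a)
  "hxxxxai" → prefix "hxxxxai" already present; 0 new (none)
  "hah" → prefix "h" already present; 2 new (a, h)
  "hxhihi" → prefix "hxhi" already present; 2 new (h, i)
  "hxixxxxhiih" → prefix "hxixxxxh" already present; 3 new (i, i, h)
  "hxiahxhibab" → prefix "hxi" already present; 8 new (a, h, x, h, i, b, a, b)
  "hix" → prefix "h" already present; 2 new (i, x)
  "hxxxxaibi" → prefix "hxxxxai" already present; 2 new (b, i)
  "hxiaihbx" → prefix "hxia" already present; 4 new (i, h, b, x)
  "hxixaaa" → prefix "hxix" already present; 3 new (a, a, a)
  "bhx" → prefix "b" already present; 2 new (h, x)
Total nodes = 9 + 7 + 5 + 9 + 2 + 2 + 6 + 3 + 0 + 2 + 2 + 3 + 8 + 2 + 2 + 4 + 3 + 2 = 71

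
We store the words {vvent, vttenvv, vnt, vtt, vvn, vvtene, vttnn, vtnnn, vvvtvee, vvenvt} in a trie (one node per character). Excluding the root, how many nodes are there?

30

Trie structure (* marks end of a word):
(root)
└─ v
   ├─ n
   │  └─ t *
   ├─ t
   │  ├─ n
   │  │  └─ n
   │  │     └─ n *
   │  └─ t *
   │     ├─ e
   │     │  └─ n
   │     │     └─ v
   │     │        └─ v *
   │     └─ n
   │        └─ n *
   └─ v
      ├─ e
      │  └─ n
      │     ├─ t *
      │     └─ v
      │        └─ t *
      ├─ n *
      ├─ t
      │  └─ e
      │     └─ n
      │        └─ e *
      └─ v
         └─ t
            └─ v
               └─ e
                  └─ e *
Counting every labelled node above: 30.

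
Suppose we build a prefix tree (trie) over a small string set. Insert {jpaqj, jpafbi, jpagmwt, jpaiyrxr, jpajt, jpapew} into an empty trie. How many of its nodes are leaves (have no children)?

6

A leaf is a node with no children — equivalently, the end of a word that is not a proper prefix of any other stored word.
Those words: "jpafbi", "jpagmwt", "jpaiyrxr", "jpajt", "jpapew", "jpaqj"
Leaf count: 6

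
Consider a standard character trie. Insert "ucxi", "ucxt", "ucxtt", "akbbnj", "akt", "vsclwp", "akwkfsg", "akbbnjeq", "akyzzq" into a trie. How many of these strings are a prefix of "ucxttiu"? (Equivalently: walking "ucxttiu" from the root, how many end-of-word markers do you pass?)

Traverse "ucxttiu" character by character; count nodes along the way that are marked as word ends.
Prefixes of the query that are stored words: "ucxt", "ucxtt"
Count: 2

2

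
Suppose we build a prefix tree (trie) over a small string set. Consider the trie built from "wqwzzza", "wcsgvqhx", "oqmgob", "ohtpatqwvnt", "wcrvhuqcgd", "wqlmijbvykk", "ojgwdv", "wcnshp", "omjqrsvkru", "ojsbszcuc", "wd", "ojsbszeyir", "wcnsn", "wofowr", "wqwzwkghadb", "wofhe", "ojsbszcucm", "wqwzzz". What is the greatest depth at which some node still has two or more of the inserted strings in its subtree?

9

Look for the deepest trie node that still has at least two words in its subtree.
"ojsbszcuc" and "ojsbszcucm" agree on "ojsbszcuc" (9 characters) before diverging; nothing deeper is shared.
Longest shared-prefix length: 9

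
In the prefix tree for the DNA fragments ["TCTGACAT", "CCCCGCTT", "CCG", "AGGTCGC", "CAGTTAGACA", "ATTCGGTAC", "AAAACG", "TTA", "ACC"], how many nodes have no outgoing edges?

9

A leaf is a node with no children — equivalently, the end of a word that is not a proper prefix of any other stored word.
Those words: "AAAACG", "ACC", "AGGTCGC", "ATTCGGTAC", "CAGTTAGACA", "CCCCGCTT", "CCG", "TCTGACAT", "TTA"
Leaf count: 9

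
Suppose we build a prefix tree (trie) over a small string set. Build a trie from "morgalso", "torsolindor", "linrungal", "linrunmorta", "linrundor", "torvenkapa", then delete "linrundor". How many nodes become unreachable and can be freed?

After clearing the end-marker at "linrundor", prune upward until reaching a node still needed by another word.
The suffix "dor" (3 nodes) is used only by "linrundor"; the node for "linrun" still has the child "g", so pruning stops there.
Nodes removed: 3

3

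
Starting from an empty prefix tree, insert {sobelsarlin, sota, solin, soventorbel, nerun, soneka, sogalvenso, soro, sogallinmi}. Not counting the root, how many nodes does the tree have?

Insert word by word; a character creates a node only if that edge doesn't already exist:
  "sobelsarlin" → 11 new (s, o, b, e, l, s, a, r, l, i, n)
  "sota" → prefix "so" already present; 2 new (t, a)
  "solin" → prefix "so" already present; 3 new (l, i, n)
  "soventorbel" → prefix "so" already present; 9 new (v, e, n, t, o, r, b, e, l)
  "nerun" → 5 new (n, e, r, u, n)
  "soneka" → prefix "so" already present; 4 new (n, e, k, a)
  "sogalvenso" → prefix "so" already present; 8 new (g, a, l, v, e, n, s, o)
  "soro" → prefix "so" already present; 2 new (r, o)
  "sogallinmi" → prefix "sogal" already present; 5 new (l, i, n, m, i)
Total nodes = 11 + 2 + 3 + 9 + 5 + 4 + 8 + 2 + 5 = 49

49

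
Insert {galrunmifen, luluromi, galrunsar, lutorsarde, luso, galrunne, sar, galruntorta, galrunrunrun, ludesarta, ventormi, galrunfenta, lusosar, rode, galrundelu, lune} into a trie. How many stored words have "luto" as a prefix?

Filter for entries beginning with "luto":
Matches: "lutorsarde"
Count: 1

1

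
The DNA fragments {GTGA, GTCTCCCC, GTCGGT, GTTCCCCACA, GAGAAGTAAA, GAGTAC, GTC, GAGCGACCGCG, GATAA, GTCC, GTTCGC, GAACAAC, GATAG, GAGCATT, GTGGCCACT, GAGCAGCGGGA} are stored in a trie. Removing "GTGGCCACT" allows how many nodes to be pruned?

6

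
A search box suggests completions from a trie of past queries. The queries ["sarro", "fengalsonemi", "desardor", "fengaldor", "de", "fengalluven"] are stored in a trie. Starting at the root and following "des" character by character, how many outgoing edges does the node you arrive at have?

1

The children of the "des" node are the distinct next characters among strings starting with "des".
Characters that immediately follow "des" among the stored strings: {a}.
That node has 1 child edge.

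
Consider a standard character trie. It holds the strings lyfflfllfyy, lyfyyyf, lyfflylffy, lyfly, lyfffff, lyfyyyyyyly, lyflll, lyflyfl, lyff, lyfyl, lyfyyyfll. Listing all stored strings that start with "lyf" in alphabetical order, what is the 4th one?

lyfflylffy

Words with prefix "lyf", in lexicographic order: "lyff", "lyfffff", "lyfflfllfyy", "lyfflylffy", "lyflll", "lyfly", "lyflyfl", "lyfyl", "lyfyyyf", "lyfyyyfll", "lyfyyyyyyly"
The 4th is lyfflylffy.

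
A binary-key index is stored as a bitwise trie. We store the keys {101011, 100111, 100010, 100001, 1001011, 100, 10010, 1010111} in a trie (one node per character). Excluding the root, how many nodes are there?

Insert word by word; a character creates a node only if that edge doesn't already exist:
  "101011" → 6 new (1, 0, 1, 0, 1, 1)
  "100111" → prefix "10" already present; 4 new (0, 1, 1, 1)
  "100010" → prefix "100" already present; 3 new (0, 1, 0)
  "100001" → prefix "1000" already present; 2 new (0, 1)
  "1001011" → prefix "1001" already present; 3 new (0, 1, 1)
  "100" → prefix "100" already present; 0 new (none)
  "10010" → prefix "10010" already present; 0 new (none)
  "1010111" → prefix "101011" already present; 1 new (1)
Total nodes = 6 + 4 + 3 + 2 + 3 + 0 + 0 + 1 = 19

19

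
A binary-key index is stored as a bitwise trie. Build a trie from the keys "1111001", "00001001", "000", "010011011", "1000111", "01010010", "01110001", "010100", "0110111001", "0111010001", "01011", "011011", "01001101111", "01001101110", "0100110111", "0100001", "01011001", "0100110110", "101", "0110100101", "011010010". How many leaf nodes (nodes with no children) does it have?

14

Leaves are exactly the stored words that no other stored word extends.
Those words: "00001001", "0100001", "0100110110", "01001101110", "01001101111", "01010010", "01011001", "0110100101", "0110111001", "01110001", "0111010001", "1000111", "101", "1111001"
Leaf count: 14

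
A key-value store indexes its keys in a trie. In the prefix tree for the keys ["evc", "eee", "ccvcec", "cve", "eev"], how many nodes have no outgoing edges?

5

A leaf is a node with no children — equivalently, the end of a word that is not a proper prefix of any other stored word.
Those words: "ccvcec", "cve", "eee", "eev", "evc"
Leaf count: 5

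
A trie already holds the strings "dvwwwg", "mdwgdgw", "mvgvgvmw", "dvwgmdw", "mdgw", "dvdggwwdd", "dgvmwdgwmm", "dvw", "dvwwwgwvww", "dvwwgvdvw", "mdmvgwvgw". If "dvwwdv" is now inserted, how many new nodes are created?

2

"dvww" is already a path in the trie; the remaining "dv" must be added.
New nodes needed: |"dvwwdv"| − 4 = 6 − 4 = 2.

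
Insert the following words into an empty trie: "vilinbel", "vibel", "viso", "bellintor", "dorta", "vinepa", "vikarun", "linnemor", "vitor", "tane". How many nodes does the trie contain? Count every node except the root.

51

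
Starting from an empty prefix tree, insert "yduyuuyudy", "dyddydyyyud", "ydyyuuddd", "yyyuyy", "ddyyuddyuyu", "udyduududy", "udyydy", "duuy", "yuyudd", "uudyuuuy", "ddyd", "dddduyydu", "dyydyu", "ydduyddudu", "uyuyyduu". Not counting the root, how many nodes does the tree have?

Trace insertions, counting only characters that open a new branch:
  "yduyuuyudy" → 10 new (y, d, u, y, u, u, y, u, d, y)
  "dyddydyyyud" → 11 new (d, y, d, d, y, d, y, y, y, u, d)
  "ydyyuuddd" → prefix "yd" already present; 7 new (y, y, u, u, d, d, d)
  "yyyuyy" → prefix "y" already present; 5 new (y, y, u, y, y)
  "ddyyuddyuyu" → prefix "d" already present; 10 new (d, y, y, u, d, d, y, u, y, u)
  "udyduududy" → 10 new (u, d, y, d, u, u, d, u, d, y)
  "udyydy" → prefix "udy" already present; 3 new (y, d, y)
  "duuy" → prefix "d" already present; 3 new (u, u, y)
  "yuyudd" → prefix "y" already present; 5 new (u, y, u, d, d)
  "uudyuuuy" → prefix "u" already present; 7 new (u, d, y, u, u, u, y)
  "ddyd" → prefix "ddy" already present; 1 new (d)
  "dddduyydu" → prefix "dd" already present; 7 new (d, d, u, y, y, d, u)
  "dyydyu" → prefix "dy" already present; 4 new (y, d, y, u)
  "ydduyddudu" → prefix "yd" already present; 8 new (d, u, y, d, d, u, d, u)
  "uyuyyduu" → prefix "u" already present; 7 new (y, u, y, y, d, u, u)
Total nodes = 10 + 11 + 7 + 5 + 10 + 10 + 3 + 3 + 5 + 7 + 1 + 7 + 4 + 8 + 7 = 98

98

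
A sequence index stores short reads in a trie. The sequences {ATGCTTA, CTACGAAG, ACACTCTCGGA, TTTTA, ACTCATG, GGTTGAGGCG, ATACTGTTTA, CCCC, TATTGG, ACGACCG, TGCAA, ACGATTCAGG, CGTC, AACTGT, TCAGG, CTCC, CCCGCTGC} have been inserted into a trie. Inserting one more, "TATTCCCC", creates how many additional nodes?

The longest prefix of "TATTCCCC" already in the trie is "TATT" (length 4).
New nodes needed: |"TATTCCCC"| − 4 = 8 − 4 = 4.

4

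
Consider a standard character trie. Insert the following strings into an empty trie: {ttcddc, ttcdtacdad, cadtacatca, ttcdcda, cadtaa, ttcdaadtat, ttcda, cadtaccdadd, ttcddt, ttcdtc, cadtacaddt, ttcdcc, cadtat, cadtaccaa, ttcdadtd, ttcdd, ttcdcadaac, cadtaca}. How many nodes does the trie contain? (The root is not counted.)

Count nodes per top-level branch (shared prefixes stored once):
  'c'-branch (cadtaa, cadtaca, cadtacaddt, cadtacatca, cadtaccaa, cadtaccdadd, cadtat): 22 nodes
  't'-branch (ttcda, ttcdaadtat, ttcdadtd, ttcdcadaac, ttcdcc, ttcdcda, ttcdd, ttcddc, ttcddt, ttcdtacdad, ttcdtc): 32 nodes
Sum: 54

54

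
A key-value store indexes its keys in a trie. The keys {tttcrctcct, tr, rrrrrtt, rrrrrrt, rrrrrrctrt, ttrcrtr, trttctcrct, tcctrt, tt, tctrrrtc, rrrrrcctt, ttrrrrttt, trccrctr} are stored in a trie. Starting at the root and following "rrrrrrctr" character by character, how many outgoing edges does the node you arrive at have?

Walk "rrrrrrctr" from the root, arriving at one node.
Characters that immediately follow "rrrrrrctr" among the stored strings: {t}.
That node has 1 child edge.

1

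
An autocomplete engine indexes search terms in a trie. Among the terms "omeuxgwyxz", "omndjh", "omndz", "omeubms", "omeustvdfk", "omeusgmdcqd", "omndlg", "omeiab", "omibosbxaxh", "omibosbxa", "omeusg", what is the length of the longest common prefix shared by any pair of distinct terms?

9

Look for the deepest trie node that still has at least two words in its subtree.
e.g. "omibosbxa" and "omibosbxaxh" share the prefix "omibosbxa" of length 9; no pair shares a longer one.
Longest shared-prefix length: 9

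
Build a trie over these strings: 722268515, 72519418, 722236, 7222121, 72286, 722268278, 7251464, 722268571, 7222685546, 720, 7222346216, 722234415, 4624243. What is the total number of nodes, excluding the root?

49

Count nodes per top-level branch (shared prefixes stored once):
  '4'-branch (4624243): 7 nodes
  '7'-branch (720, 7222121, 722234415, 7222346216, 722236, 722268278, 722268515, 7222685546, 722268571, 72286, 7251464, 72519418): 42 nodes
Sum: 49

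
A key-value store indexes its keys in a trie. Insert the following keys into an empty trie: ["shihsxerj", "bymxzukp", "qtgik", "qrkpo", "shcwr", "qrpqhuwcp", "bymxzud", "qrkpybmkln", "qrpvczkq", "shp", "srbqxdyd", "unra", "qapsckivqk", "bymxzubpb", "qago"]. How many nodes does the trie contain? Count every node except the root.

For each word, the new-node count is its length minus the longest prefix already in the trie:
  "shihsxerj" → 9 new (s, h, i, h, s, x, e, r, j)
  "bymxzukp" → 8 new (b, y, m, x, z, u, k, p)
  "qtgik" → 5 new (q, t, g, i, k)
  "qrkpo" → prefix "q" already present; 4 new (r, k, p, o)
  "shcwr" → prefix "sh" already present; 3 new (c, w, r)
  "qrpqhuwcp" → prefix "qr" already present; 7 new (p, q, h, u, w, c, p)
  "bymxzud" → prefix "bymxzu" already present; 1 new (d)
  "qrkpybmkln" → prefix "qrkp" already present; 6 new (y, b, m, k, l, n)
  "qrpvczkq" → prefix "qrp" already present; 5 new (v, c, z, k, q)
  "shp" → prefix "sh" already present; 1 new (p)
  "srbqxdyd" → prefix "s" already present; 7 new (r, b, q, x, d, y, d)
  "unra" → 4 new (u, n, r, a)
  "qapsckivqk" → prefix "q" already present; 9 new (a, p, s, c, k, i, v, q, k)
  "bymxzubpb" → prefix "bymxzu" already present; 3 new (b, p, b)
  "qago" → prefix "qa" already present; 2 new (g, o)
Total nodes = 9 + 8 + 5 + 4 + 3 + 7 + 1 + 6 + 5 + 1 + 7 + 4 + 9 + 3 + 2 = 74

74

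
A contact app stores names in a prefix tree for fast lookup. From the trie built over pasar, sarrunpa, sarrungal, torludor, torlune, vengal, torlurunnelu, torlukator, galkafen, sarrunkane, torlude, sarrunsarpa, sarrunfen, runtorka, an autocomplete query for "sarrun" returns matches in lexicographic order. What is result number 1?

sarrunfen

Words with prefix "sarrun", in lexicographic order: "sarrunfen", "sarrungal", "sarrunkane", "sarrunpa", "sarrunsarpa"
The 1st is sarrunfen.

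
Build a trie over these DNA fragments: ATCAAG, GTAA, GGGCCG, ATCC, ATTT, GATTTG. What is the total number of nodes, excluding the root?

23

Trie structure (* marks end of a word):
(root)
├─ A
│  └─ T
│     ├─ C
│     │  ├─ A
│     │  │  └─ A
│     │  │     └─ G *
│     │  └─ C *
│     └─ T
│        └─ T *
└─ G
   ├─ A
   │  └─ T
   │     └─ T
   │        └─ T
   │           └─ G *
   ├─ G
   │  └─ G
   │     └─ C
   │        └─ C
   │           └─ G *
   └─ T
      └─ A
         └─ A *
Counting every labelled node above: 23.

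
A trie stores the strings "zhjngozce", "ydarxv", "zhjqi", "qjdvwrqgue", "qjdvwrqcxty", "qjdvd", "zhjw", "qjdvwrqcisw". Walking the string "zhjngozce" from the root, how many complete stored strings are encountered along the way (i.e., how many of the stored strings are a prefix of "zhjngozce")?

1

Walk "zhjngozce" from the root; an end-of-word marker is hit whenever a stored word is a prefix of "zhjngozce".
Prefixes of the query that are stored words: "zhjngozce"
Count: 1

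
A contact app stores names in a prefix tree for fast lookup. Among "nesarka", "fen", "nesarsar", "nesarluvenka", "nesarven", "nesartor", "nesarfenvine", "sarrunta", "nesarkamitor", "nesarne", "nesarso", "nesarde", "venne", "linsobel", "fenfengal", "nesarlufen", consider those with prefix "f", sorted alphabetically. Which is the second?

Filter for "f…" and sort: "fen", "fenfengal"
Position 2: fenfengal

fenfengal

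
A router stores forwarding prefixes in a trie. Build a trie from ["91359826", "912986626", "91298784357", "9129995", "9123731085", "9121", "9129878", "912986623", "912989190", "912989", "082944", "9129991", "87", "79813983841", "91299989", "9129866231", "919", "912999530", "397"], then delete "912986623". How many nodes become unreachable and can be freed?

0

Walk "912986623" from the leaf back toward the root, removing each node that no remaining word uses.
Every node on "912986623" is still needed (e.g. by "9129866231"), so nothing is freed.
Nodes removed: 0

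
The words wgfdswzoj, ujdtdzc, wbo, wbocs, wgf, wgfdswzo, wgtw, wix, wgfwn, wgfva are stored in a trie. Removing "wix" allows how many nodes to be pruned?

Walk "wix" from the leaf back toward the root, removing each node that no remaining word uses.
The suffix "ix" (2 nodes) is used only by "wix"; the node for "w" still has the child "g", so pruning stops there.
Nodes removed: 2

2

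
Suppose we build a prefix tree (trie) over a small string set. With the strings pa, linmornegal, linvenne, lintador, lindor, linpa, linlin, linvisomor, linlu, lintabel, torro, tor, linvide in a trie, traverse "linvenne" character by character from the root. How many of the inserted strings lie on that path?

1

Check each prefix of "linvenne" against the stored set — each match is an end-marker on the path.
Prefixes of the query that are stored words: "linvenne"
Count: 1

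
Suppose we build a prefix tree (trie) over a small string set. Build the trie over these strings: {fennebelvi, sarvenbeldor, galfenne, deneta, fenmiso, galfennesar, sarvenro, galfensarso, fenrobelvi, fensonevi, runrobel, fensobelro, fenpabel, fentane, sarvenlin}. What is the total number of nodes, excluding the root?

88

Trace insertions, counting only characters that open a new branch:
  "fennebelvi" → 10 new (f, e, n, n, e, b, e, l, v, i)
  "sarvenbeldor" → 12 new (s, a, r, v, e, n, b, e, l, d, o, r)
  "galfenne" → 8 new (g, a, l, f, e, n, n, e)
  "deneta" → 6 new (d, e, n, e, t, a)
  "fenmiso" → prefix "fen" already present; 4 new (m, i, s, o)
  "galfennesar" → prefix "galfenne" already present; 3 new (s, a, r)
  "sarvenro" → prefix "sarven" already present; 2 new (r, o)
  "galfensarso" → prefix "galfen" already present; 5 new (s, a, r, s, o)
  "fenrobelvi" → prefix "fen" already present; 7 new (r, o, b, e, l, v, i)
  "fensonevi" → prefix "fen" already present; 6 new (s, o, n, e, v, i)
  "runrobel" → 8 new (r, u, n, r, o, b, e, l)
  "fensobelro" → prefix "fenso" already present; 5 new (b, e, l, r, o)
  "fenpabel" → prefix "fen" already present; 5 new (p, a, b, e, l)
  "fentane" → prefix "fen" already present; 4 new (t, a, n, e)
  "sarvenlin" → prefix "sarven" already present; 3 new (l, i, n)
Total nodes = 10 + 12 + 8 + 6 + 4 + 3 + 2 + 5 + 7 + 6 + 8 + 5 + 5 + 4 + 3 = 88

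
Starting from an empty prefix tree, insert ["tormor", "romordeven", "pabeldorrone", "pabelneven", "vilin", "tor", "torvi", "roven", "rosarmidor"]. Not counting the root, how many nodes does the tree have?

For each word, the new-node count is its length minus the longest prefix already in the trie:
  "tormor" → 6 new (t, o, r, m, o, r)
  "romordeven" → 10 new (r, o, m, o, r, d, e, v, e, n)
  "pabeldorrone" → 12 new (p, a, b, e, l, d, o, r, r, o, n, e)
  "pabelneven" → prefix "pabel" already present; 5 new (n, e, v, e, n)
  "vilin" → 5 new (v, i, l, i, n)
  "tor" → prefix "tor" already present; 0 new (none)
  "torvi" → prefix "tor" already present; 2 new (v, i)
  "roven" → prefix "ro" already present; 3 new (v, e, n)
  "rosarmidor" → prefix "ro" already present; 8 new (s, a, r, m, i, d, o, r)
Total nodes = 6 + 10 + 12 + 5 + 5 + 0 + 2 + 3 + 8 = 51

51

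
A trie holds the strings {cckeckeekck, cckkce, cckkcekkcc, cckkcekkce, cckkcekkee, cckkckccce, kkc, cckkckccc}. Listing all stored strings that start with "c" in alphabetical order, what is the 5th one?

cckkcekkee

Filter for "c…" and sort: "cckeckeekck", "cckkce", "cckkcekkcc", "cckkcekkce", "cckkcekkee", "cckkckccc", "cckkckccce"
The 5th is cckkcekkee.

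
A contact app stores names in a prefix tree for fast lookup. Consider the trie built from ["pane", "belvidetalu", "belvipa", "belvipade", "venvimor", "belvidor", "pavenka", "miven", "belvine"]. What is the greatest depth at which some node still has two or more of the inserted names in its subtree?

Equivalently: take the maximum, over all pairs, of their longest common prefix length.
"belvipa" and "belvipade" agree on "belvipa" (7 characters) before diverging; nothing deeper is shared.
Longest shared-prefix length: 7

7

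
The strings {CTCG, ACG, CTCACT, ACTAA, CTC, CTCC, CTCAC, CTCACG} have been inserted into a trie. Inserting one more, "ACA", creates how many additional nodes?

Walking "ACA" from the root, the first 2 characters ("AC") follow existing edges; "A" is the first miss.
New nodes needed: |"ACA"| − 2 = 3 − 2 = 1.

1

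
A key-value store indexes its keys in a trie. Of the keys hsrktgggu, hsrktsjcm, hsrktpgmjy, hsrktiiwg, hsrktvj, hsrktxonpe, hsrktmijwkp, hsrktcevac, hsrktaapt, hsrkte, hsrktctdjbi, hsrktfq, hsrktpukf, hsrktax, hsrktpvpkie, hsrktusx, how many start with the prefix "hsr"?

Traverse to the node for "hsr", then collect every word in that subtree.
Matches: "hsrktaapt", "hsrktax", "hsrktcevac", "hsrktctdjbi", "hsrkte", "hsrktfq", "hsrktgggu", "hsrktiiwg", "hsrktmijwkp", "hsrktpgmjy", "hsrktpukf", "hsrktpvpkie", "hsrktsjcm", "hsrktusx", "hsrktvj", "hsrktxonpe"
Count: 16

16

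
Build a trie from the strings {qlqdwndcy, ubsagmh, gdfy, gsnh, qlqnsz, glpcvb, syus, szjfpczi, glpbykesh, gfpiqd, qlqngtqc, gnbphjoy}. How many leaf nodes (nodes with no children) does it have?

A leaf is a node with no children — equivalently, the end of a word that is not a proper prefix of any other stored word.
Those words: "gdfy", "gfpiqd", "glpbykesh", "glpcvb", "gnbphjoy", "gsnh", "qlqdwndcy", "qlqngtqc", "qlqnsz", "syus", "szjfpczi", "ubsagmh"
Leaf count: 12

12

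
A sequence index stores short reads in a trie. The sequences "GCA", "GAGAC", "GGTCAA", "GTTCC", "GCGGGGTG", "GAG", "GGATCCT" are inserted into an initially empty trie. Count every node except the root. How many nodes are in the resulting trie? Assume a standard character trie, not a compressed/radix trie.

27

Trie structure (* marks end of a word):
(root)
└─ G
   ├─ A
   │  └─ G *
   │     └─ A
   │        └─ C *
   ├─ C
   │  ├─ A *
   │  └─ G
   │     └─ G
   │        └─ G
   │           └─ G
   │              └─ T
   │                 └─ G *
   ├─ G
   │  ├─ A
   │  │  └─ T
   │  │     └─ C
   │  │        └─ C
   │  │           └─ T *
   │  └─ T
   │     └─ C
   │        └─ A
   │           └─ A *
   └─ T
      └─ T
         └─ C
            └─ C *
Counting every labelled node above: 27.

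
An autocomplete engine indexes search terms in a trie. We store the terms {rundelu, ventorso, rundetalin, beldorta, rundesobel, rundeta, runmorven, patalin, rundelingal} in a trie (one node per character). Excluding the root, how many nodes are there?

Trace insertions, counting only characters that open a new branch:
  "rundelu" → 7 new (r, u, n, d, e, l, u)
  "ventorso" → 8 new (v, e, n, t, o, r, s, o)
  "rundetalin" → prefix "runde" already present; 5 new (t, a, l, i, n)
  "beldorta" → 8 new (b, e, l, d, o, r, t, a)
  "rundesobel" → prefix "runde" already present; 5 new (s, o, b, e, l)
  "rundeta" → prefix "rundeta" already present; 0 new (none)
  "runmorven" → prefix "run" already present; 6 new (m, o, r, v, e, n)
  "patalin" → 7 new (p, a, t, a, l, i, n)
  "rundelingal" → prefix "rundel" already present; 5 new (i, n, g, a, l)
Total nodes = 7 + 8 + 5 + 8 + 5 + 0 + 6 + 7 + 5 = 51

51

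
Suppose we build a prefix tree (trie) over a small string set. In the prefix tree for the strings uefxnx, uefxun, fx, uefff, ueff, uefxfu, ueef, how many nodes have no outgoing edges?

Leaves are exactly the stored words that no other stored word extends.
Those words: "fx", "ueef", "uefff", "uefxfu", "uefxnx", "uefxun"
Leaf count: 6

6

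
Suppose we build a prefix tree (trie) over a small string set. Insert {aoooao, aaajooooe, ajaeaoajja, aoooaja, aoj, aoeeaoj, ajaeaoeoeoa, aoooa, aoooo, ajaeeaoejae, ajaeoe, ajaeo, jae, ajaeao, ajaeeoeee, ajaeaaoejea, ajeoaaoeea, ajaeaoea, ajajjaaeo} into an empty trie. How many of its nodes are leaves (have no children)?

A leaf is a node with no children — equivalently, the end of a word that is not a proper prefix of any other stored word.
Those words: "aaajooooe", "ajaeaaoejea", "ajaeaoajja", "ajaeaoea", "ajaeaoeoeoa", "ajaeeaoejae", "ajaeeoeee", "ajaeoe", "ajajjaaeo", "ajeoaaoeea", "aoeeaoj", "aoj", "aoooaja", "aoooao", "aoooo", "jae"
Leaf count: 16

16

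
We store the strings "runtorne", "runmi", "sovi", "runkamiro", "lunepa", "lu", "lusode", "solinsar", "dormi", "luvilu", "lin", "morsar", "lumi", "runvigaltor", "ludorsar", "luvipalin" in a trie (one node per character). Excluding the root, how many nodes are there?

For each word, the new-node count is its length minus the longest prefix already in the trie:
  "runtorne" → 8 new (r, u, n, t, o, r, n, e)
  "runmi" → prefix "run" already present; 2 new (m, i)
  "sovi" → 4 new (s, o, v, i)
  "runkamiro" → prefix "run" already present; 6 new (k, a, m, i, r, o)
  "lunepa" → 6 new (l, u, n, e, p, a)
  "lu" → prefix "lu" already present; 0 new (none)
  "lusode" → prefix "lu" already present; 4 new (s, o, d, e)
  "solinsar" → prefix "so" already present; 6 new (l, i, n, s, a, r)
  "dormi" → 5 new (d, o, r, m, i)
  "luvilu" → prefix "lu" already present; 4 new (v, i, l, u)
  "lin" → prefix "l" already present; 2 new (i, n)
  "morsar" → 6 new (m, o, r, s, a, r)
  "lumi" → prefix "lu" already present; 2 new (m, i)
  "runvigaltor" → prefix "run" already present; 8 new (v, i, g, a, l, t, o, r)
  "ludorsar" → prefix "lu" already present; 6 new (d, o, r, s, a, r)
  "luvipalin" → prefix "luvi" already present; 5 new (p, a, l, i, n)
Total nodes = 8 + 2 + 4 + 6 + 6 + 0 + 4 + 6 + 5 + 4 + 2 + 6 + 2 + 8 + 6 + 5 = 74

74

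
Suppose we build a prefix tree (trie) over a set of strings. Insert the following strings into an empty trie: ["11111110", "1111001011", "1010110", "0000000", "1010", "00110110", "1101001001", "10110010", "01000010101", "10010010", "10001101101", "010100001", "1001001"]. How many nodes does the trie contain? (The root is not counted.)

76

Insert word by word; a character creates a node only if that edge doesn't already exist:
  "11111110" → 8 new (1, 1, 1, 1, 1, 1, 1, 0)
  "1111001011" → prefix "1111" already present; 6 new (0, 0, 1, 0, 1, 1)
  "1010110" → prefix "1" already present; 6 new (0, 1, 0, 1, 1, 0)
  "0000000" → 7 new (0, 0, 0, 0, 0, 0, 0)
  "1010" → prefix "1010" already present; 0 new (none)
  "00110110" → prefix "00" already present; 6 new (1, 1, 0, 1, 1, 0)
  "1101001001" → prefix "11" already present; 8 new (0, 1, 0, 0, 1, 0, 0, 1)
  "10110010" → prefix "101" already present; 5 new (1, 0, 0, 1, 0)
  "01000010101" → prefix "0" already present; 10 new (1, 0, 0, 0, 0, 1, 0, 1, 0, 1)
  "10010010" → prefix "10" already present; 6 new (0, 1, 0, 0, 1, 0)
  "10001101101" → prefix "100" already present; 8 new (0, 1, 1, 0, 1, 1, 0, 1)
  "010100001" → prefix "010" already present; 6 new (1, 0, 0, 0, 0, 1)
  "1001001" → prefix "1001001" already present; 0 new (none)
Total nodes = 8 + 6 + 6 + 7 + 0 + 6 + 8 + 5 + 10 + 6 + 8 + 6 + 0 = 76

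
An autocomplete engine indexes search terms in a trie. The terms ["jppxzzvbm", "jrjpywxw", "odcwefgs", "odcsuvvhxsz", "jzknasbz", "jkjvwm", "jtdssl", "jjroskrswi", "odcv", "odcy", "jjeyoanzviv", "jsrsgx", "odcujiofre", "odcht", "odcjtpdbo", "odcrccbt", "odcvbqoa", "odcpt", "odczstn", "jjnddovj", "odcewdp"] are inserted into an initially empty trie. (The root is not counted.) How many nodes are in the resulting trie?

114

Trace insertions, counting only characters that open a new branch:
  "jppxzzvbm" → 9 new (j, p, p, x, z, z, v, b, m)
  "jrjpywxw" → prefix "j" already present; 7 new (r, j, p, y, w, x, w)
  "odcwefgs" → 8 new (o, d, c, w, e, f, g, s)
  "odcsuvvhxsz" → prefix "odc" already present; 8 new (s, u, v, v, h, x, s, z)
  "jzknasbz" → prefix "j" already present; 7 new (z, k, n, a, s, b, z)
  "jkjvwm" → prefix "j" already present; 5 new (k, j, v, w, m)
  "jtdssl" → prefix "j" already present; 5 new (t, d, s, s, l)
  "jjroskrswi" → prefix "j" already present; 9 new (j, r, o, s, k, r, s, w, i)
  "odcv" → prefix "odc" already present; 1 new (v)
  "odcy" → prefix "odc" already present; 1 new (y)
  "jjeyoanzviv" → prefix "jj" already present; 9 new (e, y, o, a, n, z, v, i, v)
  "jsrsgx" → prefix "j" already present; 5 new (s, r, s, g, x)
  "odcujiofre" → prefix "odc" already present; 7 new (u, j, i, o, f, r, e)
  "odcht" → prefix "odc" already present; 2 new (h, t)
  "odcjtpdbo" → prefix "odc" already present; 6 new (j, t, p, d, b, o)
  "odcrccbt" → prefix "odc" already present; 5 new (r, c, c, b, t)
  "odcvbqoa" → prefix "odcv" already present; 4 new (b, q, o, a)
  "odcpt" → prefix "odc" already present; 2 new (p, t)
  "odczstn" → prefix "odc" already present; 4 new (z, s, t, n)
  "jjnddovj" → prefix "jj" already present; 6 new (n, d, d, o, v, j)
  "odcewdp" → prefix "odc" already present; 4 new (e, w, d, p)
Total nodes = 9 + 7 + 8 + 8 + 7 + 5 + 5 + 9 + 1 + 1 + 9 + 5 + 7 + 2 + 6 + 5 + 4 + 2 + 4 + 6 + 4 = 114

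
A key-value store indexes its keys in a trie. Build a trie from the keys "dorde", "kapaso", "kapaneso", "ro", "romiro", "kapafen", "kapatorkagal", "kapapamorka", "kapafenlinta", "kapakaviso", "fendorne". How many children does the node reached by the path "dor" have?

Walk "dor" from the root, arriving at one node.
Distinct next characters after "dor": d.
That node has 1 child edge.

1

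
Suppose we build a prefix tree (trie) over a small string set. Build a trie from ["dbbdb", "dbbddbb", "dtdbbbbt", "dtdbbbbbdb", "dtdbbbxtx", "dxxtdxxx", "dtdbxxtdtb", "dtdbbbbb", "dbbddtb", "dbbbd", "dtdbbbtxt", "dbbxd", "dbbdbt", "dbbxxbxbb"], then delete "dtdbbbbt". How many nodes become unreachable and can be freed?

1

Walk "dtdbbbbt" from the leaf back toward the root, removing each node that no remaining word uses.
The suffix "t" (1 node) is used only by "dtdbbbbt"; the node for "dtdbbbb" still has the child "b", so pruning stops there.
Nodes removed: 1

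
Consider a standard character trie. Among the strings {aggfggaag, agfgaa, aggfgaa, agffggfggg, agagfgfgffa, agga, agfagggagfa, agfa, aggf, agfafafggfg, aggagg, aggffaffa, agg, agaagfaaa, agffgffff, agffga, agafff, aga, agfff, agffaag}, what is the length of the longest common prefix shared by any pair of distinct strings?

Look for the deepest trie node that still has at least two words in its subtree.
e.g. "agffga" and "agffgffff" share the prefix "agffg" of length 5; no pair shares a longer one.
Longest shared-prefix length: 5

5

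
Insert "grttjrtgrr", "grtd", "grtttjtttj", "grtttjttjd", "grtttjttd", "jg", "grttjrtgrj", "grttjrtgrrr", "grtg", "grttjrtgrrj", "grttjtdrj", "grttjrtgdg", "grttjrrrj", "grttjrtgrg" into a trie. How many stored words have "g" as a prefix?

13

Traverse to the node for "g", then collect every word in that subtree.
Words under "g": grtd, grtg, grttjrrrj, grttjrtgdg, grttjrtgrg, grttjrtgrj, grttjrtgrr, grttjrtgrrj, grttjrtgrrr, grttjtdrj, grtttjttd, grtttjttjd, grtttjtttj
Count: 13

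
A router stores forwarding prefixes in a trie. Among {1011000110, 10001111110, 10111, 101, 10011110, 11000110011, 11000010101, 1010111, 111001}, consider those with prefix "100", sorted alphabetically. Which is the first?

10001111110

Filter for "100…" and sort: "10001111110", "10011110"
The 1st is 10001111110.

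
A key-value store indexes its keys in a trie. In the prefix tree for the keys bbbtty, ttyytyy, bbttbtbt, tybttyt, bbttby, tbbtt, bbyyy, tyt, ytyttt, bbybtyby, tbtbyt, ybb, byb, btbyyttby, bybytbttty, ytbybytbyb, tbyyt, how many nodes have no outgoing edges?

16

A leaf is a node with no children — equivalently, the end of a word that is not a proper prefix of any other stored word.
Those words: "bbbtty", "bbttbtbt", "bbttby", "bbybtyby", "bbyyy", "btbyyttby", "bybytbttty", "tbbtt", "tbtbyt", "tbyyt", "ttyytyy", "tybttyt", "tyt", "ybb", "ytbybytbyb", "ytyttt"
Leaf count: 16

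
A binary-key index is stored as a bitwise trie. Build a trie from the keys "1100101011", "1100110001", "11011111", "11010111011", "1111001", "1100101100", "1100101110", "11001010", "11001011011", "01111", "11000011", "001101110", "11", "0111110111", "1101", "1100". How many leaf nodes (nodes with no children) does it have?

A leaf is a node with no children — equivalently, the end of a word that is not a proper prefix of any other stored word.
Those words: "001101110", "0111110111", "11000011", "1100101011", "1100101100", "11001011011", "1100101110", "1100110001", "11010111011", "11011111", "1111001"
Leaf count: 11

11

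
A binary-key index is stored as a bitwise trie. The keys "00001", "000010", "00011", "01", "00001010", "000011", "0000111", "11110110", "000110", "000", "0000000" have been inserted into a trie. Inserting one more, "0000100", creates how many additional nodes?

1

The longest prefix of "0000100" already in the trie is "000010" (length 6).
New nodes needed: |"0000100"| − 6 = 7 − 6 = 1.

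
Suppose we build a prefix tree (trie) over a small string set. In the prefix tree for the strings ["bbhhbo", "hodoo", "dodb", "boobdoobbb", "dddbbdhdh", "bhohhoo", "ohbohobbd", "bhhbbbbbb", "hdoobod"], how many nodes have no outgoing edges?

A leaf is a node with no children — equivalently, the end of a word that is not a proper prefix of any other stored word.
Those words: "bbhhbo", "bhhbbbbbb", "bhohhoo", "boobdoobbb", "dddbbdhdh", "dodb", "hdoobod", "hodoo", "ohbohobbd"
Leaf count: 9

9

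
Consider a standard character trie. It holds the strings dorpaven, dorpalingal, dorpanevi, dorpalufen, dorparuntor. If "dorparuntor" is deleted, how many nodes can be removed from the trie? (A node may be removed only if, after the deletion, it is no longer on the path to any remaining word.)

6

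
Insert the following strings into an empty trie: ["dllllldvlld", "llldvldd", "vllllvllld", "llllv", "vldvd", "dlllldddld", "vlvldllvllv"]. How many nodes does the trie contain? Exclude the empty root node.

48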